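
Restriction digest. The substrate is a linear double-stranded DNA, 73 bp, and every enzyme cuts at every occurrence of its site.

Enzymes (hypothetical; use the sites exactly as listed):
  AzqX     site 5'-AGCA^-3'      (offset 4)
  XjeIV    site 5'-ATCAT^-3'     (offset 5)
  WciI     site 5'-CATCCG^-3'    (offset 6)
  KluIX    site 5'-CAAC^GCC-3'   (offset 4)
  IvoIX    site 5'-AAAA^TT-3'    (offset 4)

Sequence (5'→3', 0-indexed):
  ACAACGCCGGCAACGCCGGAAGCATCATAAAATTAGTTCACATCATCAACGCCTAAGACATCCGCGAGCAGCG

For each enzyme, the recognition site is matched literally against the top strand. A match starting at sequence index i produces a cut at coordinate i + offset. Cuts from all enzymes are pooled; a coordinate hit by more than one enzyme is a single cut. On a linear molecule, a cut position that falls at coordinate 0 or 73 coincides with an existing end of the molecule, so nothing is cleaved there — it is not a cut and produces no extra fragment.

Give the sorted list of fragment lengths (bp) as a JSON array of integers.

Scan for sites:
  AzqX (AGCA, off=4): starts [20, 66] → cuts [24, 70]
  XjeIV (ATCAT, off=5): starts [23, 41] → cuts [28, 46]
  WciI (CATCCG, off=6): starts [58] → cuts [64]
  KluIX (CAACGCC, off=4): starts [1, 10, 46] → cuts [5, 14, 50]
  IvoIX (AAAATT, off=4): starts [28] → cuts [32]

Pooled cuts: [5, 14, 24, 28, 32, 46, 50, 64, 70]

Fragment lengths:
  [0,5): 5 bp
  [5,14): 9 bp
  [14,24): 10 bp
  [24,28): 4 bp
  [28,32): 4 bp
  [32,46): 14 bp
  [46,50): 4 bp
  [50,64): 14 bp
  [64,70): 6 bp
  [70,73): 3 bp

[3,4,4,4,5,6,9,10,14,14]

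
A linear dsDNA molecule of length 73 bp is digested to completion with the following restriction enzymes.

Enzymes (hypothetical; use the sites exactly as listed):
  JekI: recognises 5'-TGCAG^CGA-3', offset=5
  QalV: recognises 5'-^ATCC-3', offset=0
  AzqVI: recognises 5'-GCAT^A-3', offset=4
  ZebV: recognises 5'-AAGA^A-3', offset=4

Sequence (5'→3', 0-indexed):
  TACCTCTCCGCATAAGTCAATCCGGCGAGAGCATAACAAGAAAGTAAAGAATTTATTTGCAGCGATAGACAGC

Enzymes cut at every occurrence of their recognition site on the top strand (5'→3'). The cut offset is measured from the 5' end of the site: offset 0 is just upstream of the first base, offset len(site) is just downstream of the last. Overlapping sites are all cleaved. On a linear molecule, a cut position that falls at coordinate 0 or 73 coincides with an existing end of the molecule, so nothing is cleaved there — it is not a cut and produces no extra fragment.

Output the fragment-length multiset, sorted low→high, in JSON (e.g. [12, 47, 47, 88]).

Scan for sites:
  JekI TGCAGCGA/5: at [57] ⇒ [62]
  QalV ATCC/0: at [19] ⇒ [19]
  AzqVI GCATA/4: at [9, 30] ⇒ [13, 34]
  ZebV AAGAA/4: at [37, 46] ⇒ [41, 50]

All cut coordinates (distinct, sorted): [13, 19, 34, 41, 50, 62]

Fragment lengths:
  [0,13): 13 bp
  [13,19): 6 bp
  [19,34): 15 bp
  [34,41): 7 bp
  [41,50): 9 bp
  [50,62): 12 bp
  [62,73): 11 bp

[6,7,9,11,12,13,15]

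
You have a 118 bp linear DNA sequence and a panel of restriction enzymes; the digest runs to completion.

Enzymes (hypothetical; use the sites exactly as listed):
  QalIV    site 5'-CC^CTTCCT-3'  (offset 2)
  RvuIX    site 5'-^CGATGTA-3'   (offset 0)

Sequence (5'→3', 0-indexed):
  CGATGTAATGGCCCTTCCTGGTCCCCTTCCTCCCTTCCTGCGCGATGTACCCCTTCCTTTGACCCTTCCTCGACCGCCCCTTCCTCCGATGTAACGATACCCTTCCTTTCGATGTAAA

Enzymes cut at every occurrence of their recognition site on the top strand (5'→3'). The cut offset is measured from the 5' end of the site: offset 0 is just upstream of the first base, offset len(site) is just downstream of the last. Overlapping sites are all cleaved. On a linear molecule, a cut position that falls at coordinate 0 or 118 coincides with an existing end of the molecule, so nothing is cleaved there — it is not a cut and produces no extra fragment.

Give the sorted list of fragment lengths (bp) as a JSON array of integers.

[7,8,8,9,9,10,12,12,13,15,15]

Per-enzyme occurrences:
  QalIV CCCTTCCT/2: at [11, 23, 31, 50, 62, 77, 99] ⇒ [13, 25, 33, 52, 64, 79, 101]
  RvuIX CGATGTA/0: at [0, 42, 86, 109] ⇒ [42, 86, 109] (position 0 is a terminus of the linear molecule — no cut)

All cut coordinates (distinct, sorted): [13, 25, 33, 42, 52, 64, 79, 86, 101, 109]

Fragments:
  [0,13): 13 bp
  [13,25): 12 bp
  [25,33): 8 bp
  [33,42): 9 bp
  [42,52): 10 bp
  [52,64): 12 bp
  [64,79): 15 bp
  [79,86): 7 bp
  [86,101): 15 bp
  [101,109): 8 bp
  [109,118): 9 bp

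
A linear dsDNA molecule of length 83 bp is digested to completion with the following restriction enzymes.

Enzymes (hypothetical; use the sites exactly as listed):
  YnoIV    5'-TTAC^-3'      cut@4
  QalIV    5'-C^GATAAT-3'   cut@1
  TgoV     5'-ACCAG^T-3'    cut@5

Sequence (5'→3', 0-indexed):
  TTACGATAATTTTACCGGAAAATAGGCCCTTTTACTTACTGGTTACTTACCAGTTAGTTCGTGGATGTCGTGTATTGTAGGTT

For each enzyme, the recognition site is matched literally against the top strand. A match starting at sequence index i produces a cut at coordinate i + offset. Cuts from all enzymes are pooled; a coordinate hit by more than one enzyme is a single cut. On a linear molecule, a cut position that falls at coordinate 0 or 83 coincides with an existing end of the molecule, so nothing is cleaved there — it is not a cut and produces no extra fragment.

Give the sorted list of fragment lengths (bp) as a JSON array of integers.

Per-enzyme occurrences:
  YnoIV (TTAC, off=4): starts [0, 11, 31, 35, 42, 46] → cuts [4, 15, 35, 39, 46, 50]
  QalIV (CGATAAT, off=1): starts [3] → cuts [4]
  TgoV (ACCAGT, off=5): starts [48] → cuts [53]

Pooled cuts: [4, 15, 35, 39, 46, 50, 53]

Fragment lengths:
  [0,4): 4 bp
  [4,15): 11 bp
  [15,35): 20 bp
  [35,39): 4 bp
  [39,46): 7 bp
  [46,50): 4 bp
  [50,53): 3 bp
  [53,83): 30 bp

[3,4,4,4,7,11,20,30]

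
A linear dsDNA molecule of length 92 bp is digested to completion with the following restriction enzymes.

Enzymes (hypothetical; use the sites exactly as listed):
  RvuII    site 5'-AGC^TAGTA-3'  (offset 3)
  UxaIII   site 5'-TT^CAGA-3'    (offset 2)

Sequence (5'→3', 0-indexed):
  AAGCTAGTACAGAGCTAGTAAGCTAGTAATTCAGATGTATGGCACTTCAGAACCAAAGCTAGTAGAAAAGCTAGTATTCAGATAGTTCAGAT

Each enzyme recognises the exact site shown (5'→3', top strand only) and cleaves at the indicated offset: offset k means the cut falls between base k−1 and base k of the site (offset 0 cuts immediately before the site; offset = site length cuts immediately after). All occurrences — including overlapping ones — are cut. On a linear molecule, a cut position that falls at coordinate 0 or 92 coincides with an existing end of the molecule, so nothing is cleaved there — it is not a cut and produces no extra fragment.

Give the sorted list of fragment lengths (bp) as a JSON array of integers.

[4,5,7,8,8,9,11,12,12,16]

Per-enzyme occurrences:
  RvuII (AGCTAGTA, off=3): starts [1, 12, 20, 56, 68] → cuts [4, 15, 23, 59, 71]
  UxaIII (TTCAGA, off=2): starts [29, 45, 76, 85] → cuts [31, 47, 78, 87]

All cut coordinates (distinct, sorted): [4, 15, 23, 31, 47, 59, 71, 78, 87]

Fragments:
  [0,4): 4 bp
  [4,15): 11 bp
  [15,23): 8 bp
  [23,31): 8 bp
  [31,47): 16 bp
  [47,59): 12 bp
  [59,71): 12 bp
  [71,78): 7 bp
  [78,87): 9 bp
  [87,92): 5 bp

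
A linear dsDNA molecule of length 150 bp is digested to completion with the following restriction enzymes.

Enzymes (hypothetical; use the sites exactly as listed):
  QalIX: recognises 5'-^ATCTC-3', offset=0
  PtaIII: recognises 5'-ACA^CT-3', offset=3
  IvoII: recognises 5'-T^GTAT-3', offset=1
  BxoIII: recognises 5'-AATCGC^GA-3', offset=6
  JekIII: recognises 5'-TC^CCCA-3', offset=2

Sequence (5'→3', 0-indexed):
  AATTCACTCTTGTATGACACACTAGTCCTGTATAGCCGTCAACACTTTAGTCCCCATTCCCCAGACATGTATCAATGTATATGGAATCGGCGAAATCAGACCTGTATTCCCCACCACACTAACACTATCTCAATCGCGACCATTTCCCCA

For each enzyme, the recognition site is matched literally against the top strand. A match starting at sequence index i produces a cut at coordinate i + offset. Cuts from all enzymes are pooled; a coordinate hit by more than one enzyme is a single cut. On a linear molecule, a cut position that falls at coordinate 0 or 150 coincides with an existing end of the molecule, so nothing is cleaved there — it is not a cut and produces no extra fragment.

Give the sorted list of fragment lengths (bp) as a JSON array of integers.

Scan for sites:
  QalIX (ATCTC, off=0): starts [126] → cuts [126]
  PtaIII (ACACT, off=3): starts [18, 41, 115, 121] → cuts [21, 44, 118, 124]
  IvoII (TGTAT, off=1): starts [10, 28, 67, 75, 102] → cuts [11, 29, 68, 76, 103]
  BxoIII (AATCGCGA, off=6): starts [131] → cuts [137]
  JekIII (TCCCCA, off=2): starts [50, 57, 107, 144] → cuts [52, 59, 109, 146]

Pooled cuts: [11, 21, 29, 44, 52, 59, 68, 76, 103, 109, 118, 124, 126, 137, 146]

Fragments:
  [0,11): 11 bp
  [11,21): 10 bp
  [21,29): 8 bp
  [29,44): 15 bp
  [44,52): 8 bp
  [52,59): 7 bp
  [59,68): 9 bp
  [68,76): 8 bp
  [76,103): 27 bp
  [103,109): 6 bp
  [109,118): 9 bp
  [118,124): 6 bp
  [124,126): 2 bp
  [126,137): 11 bp
  [137,146): 9 bp
  [146,150): 4 bp

[2,4,6,6,7,8,8,8,9,9,9,10,11,11,15,27]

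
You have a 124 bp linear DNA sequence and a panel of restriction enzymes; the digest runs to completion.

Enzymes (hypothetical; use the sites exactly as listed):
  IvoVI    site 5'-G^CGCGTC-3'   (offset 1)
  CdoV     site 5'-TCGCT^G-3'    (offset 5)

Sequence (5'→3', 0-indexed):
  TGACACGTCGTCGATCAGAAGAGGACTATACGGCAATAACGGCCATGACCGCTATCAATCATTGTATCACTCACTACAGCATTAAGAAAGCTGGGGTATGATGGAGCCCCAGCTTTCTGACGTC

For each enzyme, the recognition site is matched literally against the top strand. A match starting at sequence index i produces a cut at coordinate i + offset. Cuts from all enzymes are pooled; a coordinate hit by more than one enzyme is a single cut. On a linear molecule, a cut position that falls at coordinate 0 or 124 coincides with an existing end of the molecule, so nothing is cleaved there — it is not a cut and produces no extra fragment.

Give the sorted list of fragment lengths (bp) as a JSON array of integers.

Site scan:
  IvoVI (GCGCGTC, off=1): no sites
  CdoV (TCGCTG, off=5): no sites

All cut coordinates (distinct, sorted): ∅

Fragment lengths:
  no cuts → one linear fragment of 124 bp

[124]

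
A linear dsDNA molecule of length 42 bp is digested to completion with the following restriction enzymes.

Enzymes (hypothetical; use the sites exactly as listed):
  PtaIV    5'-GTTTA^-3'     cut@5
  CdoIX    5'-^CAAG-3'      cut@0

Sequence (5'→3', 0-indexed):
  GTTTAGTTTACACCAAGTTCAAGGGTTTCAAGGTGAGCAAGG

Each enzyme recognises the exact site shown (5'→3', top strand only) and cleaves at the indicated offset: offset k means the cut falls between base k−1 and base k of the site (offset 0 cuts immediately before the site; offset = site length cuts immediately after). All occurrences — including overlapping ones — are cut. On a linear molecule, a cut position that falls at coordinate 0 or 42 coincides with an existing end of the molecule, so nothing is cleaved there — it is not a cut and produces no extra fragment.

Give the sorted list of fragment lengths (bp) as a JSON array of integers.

[3,5,5,5,6,9,9]

Per-enzyme occurrences:
  PtaIV (GTTTA, off=5): starts [0, 5] → cuts [5, 10]
  CdoIX (CAAG, off=0): starts [13, 19, 28, 37] → cuts [13, 19, 28, 37]

Pooled cuts: [5, 10, 13, 19, 28, 37]

Fragments:
  [0,5): 5 bp
  [5,10): 5 bp
  [10,13): 3 bp
  [13,19): 6 bp
  [19,28): 9 bp
  [28,37): 9 bp
  [37,42): 5 bp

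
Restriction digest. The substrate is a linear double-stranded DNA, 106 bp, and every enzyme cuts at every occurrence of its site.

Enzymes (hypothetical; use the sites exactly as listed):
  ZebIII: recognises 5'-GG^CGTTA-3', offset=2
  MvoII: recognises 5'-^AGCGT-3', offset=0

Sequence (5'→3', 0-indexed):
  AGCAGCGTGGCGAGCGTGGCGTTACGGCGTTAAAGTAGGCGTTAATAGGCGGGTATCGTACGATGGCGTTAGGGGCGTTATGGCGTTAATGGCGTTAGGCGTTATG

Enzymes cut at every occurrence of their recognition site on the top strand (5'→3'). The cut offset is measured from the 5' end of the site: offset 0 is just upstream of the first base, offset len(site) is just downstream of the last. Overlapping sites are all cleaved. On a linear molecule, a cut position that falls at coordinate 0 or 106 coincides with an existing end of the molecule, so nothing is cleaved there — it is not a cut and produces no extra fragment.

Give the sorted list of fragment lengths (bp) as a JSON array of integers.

[3,7,7,7,8,8,9,9,9,12,27]

Scan for sites:
  ZebIII (GGCGTTA, off=2): starts [17, 25, 37, 64, 73, 81, 90, 97] → cuts [19, 27, 39, 66, 75, 83, 92, 99]
  MvoII (AGCGT, off=0): starts [3, 12] → cuts [3, 12]

Pooled cuts: [3, 12, 19, 27, 39, 66, 75, 83, 92, 99]

Fragments:
  [0,3): 3 bp
  [3,12): 9 bp
  [12,19): 7 bp
  [19,27): 8 bp
  [27,39): 12 bp
  [39,66): 27 bp
  [66,75): 9 bp
  [75,83): 8 bp
  [83,92): 9 bp
  [92,99): 7 bp
  [99,106): 7 bp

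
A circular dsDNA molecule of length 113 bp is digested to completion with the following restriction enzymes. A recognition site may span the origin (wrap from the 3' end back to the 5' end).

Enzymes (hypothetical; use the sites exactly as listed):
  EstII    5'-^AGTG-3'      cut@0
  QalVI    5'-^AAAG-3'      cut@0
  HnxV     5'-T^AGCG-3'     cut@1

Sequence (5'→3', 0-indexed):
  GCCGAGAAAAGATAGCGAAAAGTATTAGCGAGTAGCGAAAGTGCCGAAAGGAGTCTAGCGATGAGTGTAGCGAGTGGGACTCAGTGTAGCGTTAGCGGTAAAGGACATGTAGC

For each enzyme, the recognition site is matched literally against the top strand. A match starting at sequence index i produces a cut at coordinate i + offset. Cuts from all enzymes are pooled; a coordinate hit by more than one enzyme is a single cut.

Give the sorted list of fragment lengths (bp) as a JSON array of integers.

Site scan:
  EstII (AGTG, off=0): starts [39, 63, 72, 82] → cuts [39, 63, 72, 82]
  QalVI (AAAG, off=0): starts [7, 18, 37, 46, 99] → cuts [7, 18, 37, 46, 99]
  HnxV (TAGCG, off=1): starts [12, 25, 32, 55, 67, 86, 92, 109] → cuts [13, 26, 33, 56, 68, 87, 93, 110]

All cut coordinates (distinct, sorted): [7, 13, 18, 26, 33, 37, 39, 46, 56, 63, 68, 72, 82, 87, 93, 99, 110]

Fragment lengths:
  7→13: 6 bp
  13→18: 5 bp
  18→26: 8 bp
  26→33: 7 bp
  33→37: 4 bp
  37→39: 2 bp
  39→46: 7 bp
  46→56: 10 bp
  56→63: 7 bp
  63→68: 5 bp
  68→72: 4 bp
  72→82: 10 bp
  82→87: 5 bp
  87→93: 6 bp
  93→99: 6 bp
  99→110: 11 bp
  110→7 (wrap): 113-110+7 = 10 bp

[2,4,4,5,5,5,6,6,6,7,7,7,8,10,10,10,11]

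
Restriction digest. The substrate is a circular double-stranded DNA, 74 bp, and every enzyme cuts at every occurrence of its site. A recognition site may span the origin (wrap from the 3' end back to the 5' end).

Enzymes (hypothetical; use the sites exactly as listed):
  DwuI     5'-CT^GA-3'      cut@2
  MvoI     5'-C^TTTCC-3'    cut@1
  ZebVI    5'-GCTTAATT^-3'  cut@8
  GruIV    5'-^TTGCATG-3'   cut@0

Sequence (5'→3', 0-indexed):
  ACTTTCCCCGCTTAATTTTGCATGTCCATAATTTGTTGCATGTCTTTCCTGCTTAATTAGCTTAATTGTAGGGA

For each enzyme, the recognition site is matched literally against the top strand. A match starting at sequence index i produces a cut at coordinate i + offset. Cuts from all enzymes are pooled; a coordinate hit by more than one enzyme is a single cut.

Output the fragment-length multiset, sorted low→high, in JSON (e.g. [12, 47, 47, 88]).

Scan for sites:
  DwuI (CTGA, off=2): no sites
  MvoI (CTTTCC, off=1): starts [1, 43] → cuts [2, 44]
  ZebVI (GCTTAATT, off=8): starts [9, 50, 59] → cuts [17, 58, 67]
  GruIV (TTGCATG, off=0): starts [17, 35] → cuts [17, 35]

Pooled cuts: [2, 17, 35, 44, 58, 67]

Fragments:
  2→17: 15 bp
  17→35: 18 bp
  35→44: 9 bp
  44→58: 14 bp
  58→67: 9 bp
  67→2 (wrap): 74-67+2 = 9 bp

[9,9,9,14,15,18]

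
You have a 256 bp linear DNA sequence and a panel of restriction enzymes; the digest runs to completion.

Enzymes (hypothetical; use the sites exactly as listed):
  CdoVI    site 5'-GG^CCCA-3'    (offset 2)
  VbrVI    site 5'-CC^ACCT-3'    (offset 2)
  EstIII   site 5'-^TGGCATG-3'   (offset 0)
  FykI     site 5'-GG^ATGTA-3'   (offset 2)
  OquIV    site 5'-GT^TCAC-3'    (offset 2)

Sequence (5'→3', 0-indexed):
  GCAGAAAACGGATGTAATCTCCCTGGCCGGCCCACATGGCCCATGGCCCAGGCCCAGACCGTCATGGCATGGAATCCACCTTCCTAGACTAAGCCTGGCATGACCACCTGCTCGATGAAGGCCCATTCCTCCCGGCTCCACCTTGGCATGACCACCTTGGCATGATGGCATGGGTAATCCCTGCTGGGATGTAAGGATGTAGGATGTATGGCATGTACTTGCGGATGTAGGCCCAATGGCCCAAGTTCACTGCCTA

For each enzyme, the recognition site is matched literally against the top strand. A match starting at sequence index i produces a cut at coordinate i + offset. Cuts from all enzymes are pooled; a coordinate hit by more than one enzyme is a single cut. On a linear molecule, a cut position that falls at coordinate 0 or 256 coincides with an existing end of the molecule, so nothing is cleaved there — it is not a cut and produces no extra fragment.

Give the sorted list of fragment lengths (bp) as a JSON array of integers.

Site scan:
  CdoVI (GGCCCA, off=2): starts [28, 37, 44, 50, 119, 229, 237] → cuts [30, 39, 46, 52, 121, 231, 239]
  VbrVI (CCACCT, off=2): starts [75, 103, 137, 151] → cuts [77, 105, 139, 153]
  EstIII (TGGCATG, off=0): starts [64, 95, 143, 157, 165, 208] → cuts [64, 95, 143, 157, 165, 208]
  FykI (GGATGTA, off=2): starts [9, 186, 194, 201, 222] → cuts [11, 188, 196, 203, 224]
  OquIV (GTTCAC, off=2): starts [244] → cuts [246]

All cut coordinates (distinct, sorted): [11, 30, 39, 46, 52, 64, 77, 95, 105, 121, 139, 143, 153, 157, 165, 188, 196, 203, 208, 224, 231, 239, 246]

Fragment lengths:
  [0,11): 11 bp
  [11,30): 19 bp
  [30,39): 9 bp
  [39,46): 7 bp
  [46,52): 6 bp
  [52,64): 12 bp
  [64,77): 13 bp
  [77,95): 18 bp
  [95,105): 10 bp
  [105,121): 16 bp
  [121,139): 18 bp
  [139,143): 4 bp
  [143,153): 10 bp
  [153,157): 4 bp
  [157,165): 8 bp
  [165,188): 23 bp
  [188,196): 8 bp
  [196,203): 7 bp
  [203,208): 5 bp
  [208,224): 16 bp
  [224,231): 7 bp
  [231,239): 8 bp
  [239,246): 7 bp
  [246,256): 10 bp

[4,4,5,6,7,7,7,7,8,8,8,9,10,10,10,11,12,13,16,16,18,18,19,23]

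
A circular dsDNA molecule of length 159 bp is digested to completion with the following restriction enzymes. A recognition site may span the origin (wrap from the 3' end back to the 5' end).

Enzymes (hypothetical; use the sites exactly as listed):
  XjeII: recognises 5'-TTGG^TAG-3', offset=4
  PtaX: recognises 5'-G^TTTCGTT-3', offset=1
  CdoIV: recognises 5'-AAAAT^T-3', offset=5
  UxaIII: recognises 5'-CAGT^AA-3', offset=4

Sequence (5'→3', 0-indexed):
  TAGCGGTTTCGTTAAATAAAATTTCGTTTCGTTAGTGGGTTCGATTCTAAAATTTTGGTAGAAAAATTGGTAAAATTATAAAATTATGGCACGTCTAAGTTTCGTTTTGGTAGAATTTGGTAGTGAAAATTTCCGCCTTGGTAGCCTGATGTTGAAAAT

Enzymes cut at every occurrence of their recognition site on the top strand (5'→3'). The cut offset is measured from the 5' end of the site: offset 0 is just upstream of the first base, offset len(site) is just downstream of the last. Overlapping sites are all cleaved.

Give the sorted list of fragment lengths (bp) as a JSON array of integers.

Per-enzyme occurrences:
  XjeII (TTGGTAG, off=4): starts [54, 106, 116, 137] → cuts [58, 110, 120, 141]
  PtaX (GTTTCGTT, off=1): starts [5, 25, 98] → cuts [6, 26, 99]
  CdoIV (AAAATT, off=5): starts [17, 48, 62, 71, 79, 125, 154] → cuts [0, 22, 53, 67, 76, 84, 130]
  UxaIII (CAGTAA, off=4): no sites

Pooled cuts: [0, 6, 22, 26, 53, 58, 67, 76, 84, 99, 110, 120, 130, 141]

Fragment lengths:
  0→6: 6 bp
  6→22: 16 bp
  22→26: 4 bp
  26→53: 27 bp
  53→58: 5 bp
  58→67: 9 bp
  67→76: 9 bp
  76→84: 8 bp
  84→99: 15 bp
  99→110: 11 bp
  110→120: 10 bp
  120→130: 10 bp
  130→141: 11 bp
  141→0 (wrap): 159-141+0 = 18 bp

[4,5,6,8,9,9,10,10,11,11,15,16,18,27]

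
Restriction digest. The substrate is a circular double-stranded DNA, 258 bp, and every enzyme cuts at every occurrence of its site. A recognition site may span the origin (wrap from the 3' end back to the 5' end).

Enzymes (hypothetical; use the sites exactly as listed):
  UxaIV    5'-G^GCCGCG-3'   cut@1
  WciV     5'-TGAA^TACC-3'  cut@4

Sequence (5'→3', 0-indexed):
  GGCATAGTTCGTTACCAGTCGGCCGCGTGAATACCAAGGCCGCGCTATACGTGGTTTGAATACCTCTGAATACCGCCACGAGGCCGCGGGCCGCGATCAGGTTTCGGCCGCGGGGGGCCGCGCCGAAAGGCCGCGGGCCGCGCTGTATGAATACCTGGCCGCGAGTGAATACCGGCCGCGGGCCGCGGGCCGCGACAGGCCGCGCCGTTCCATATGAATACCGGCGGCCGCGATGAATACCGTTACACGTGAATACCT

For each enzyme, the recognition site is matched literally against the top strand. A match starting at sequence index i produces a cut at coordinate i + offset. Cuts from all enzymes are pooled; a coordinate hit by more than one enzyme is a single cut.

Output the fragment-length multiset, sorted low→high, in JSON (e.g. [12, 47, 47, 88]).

Per-enzyme occurrences:
  UxaIV GGCCGCG/1: at [20, 37, 81, 88, 105, 115, 128, 135, 156, 173, 180, 187, 197, 225] ⇒ [21, 38, 82, 89, 106, 116, 129, 136, 157, 174, 181, 188, 198, 226]
  WciV TGAATACC/4: at [27, 56, 66, 147, 165, 214, 233, 249] ⇒ [31, 60, 70, 151, 169, 218, 237, 253]

All cut coordinates (distinct, sorted): [21, 31, 38, 60, 70, 82, 89, 106, 116, 129, 136, 151, 157, 169, 174, 181, 188, 198, 218, 226, 237, 253]

Fragment lengths:
  21→31: 10 bp
  31→38: 7 bp
  38→60: 22 bp
  60→70: 10 bp
  70→82: 12 bp
  82→89: 7 bp
  89→106: 17 bp
  106→116: 10 bp
  116→129: 13 bp
  129→136: 7 bp
  136→151: 15 bp
  151→157: 6 bp
  157→169: 12 bp
  169→174: 5 bp
  174→181: 7 bp
  181→188: 7 bp
  188→198: 10 bp
  198→218: 20 bp
  218→226: 8 bp
  226→237: 11 bp
  237→253: 16 bp
  253→21 (wrap): 258-253+21 = 26 bp

[5,6,7,7,7,7,7,8,10,10,10,10,11,12,12,13,15,16,17,20,22,26]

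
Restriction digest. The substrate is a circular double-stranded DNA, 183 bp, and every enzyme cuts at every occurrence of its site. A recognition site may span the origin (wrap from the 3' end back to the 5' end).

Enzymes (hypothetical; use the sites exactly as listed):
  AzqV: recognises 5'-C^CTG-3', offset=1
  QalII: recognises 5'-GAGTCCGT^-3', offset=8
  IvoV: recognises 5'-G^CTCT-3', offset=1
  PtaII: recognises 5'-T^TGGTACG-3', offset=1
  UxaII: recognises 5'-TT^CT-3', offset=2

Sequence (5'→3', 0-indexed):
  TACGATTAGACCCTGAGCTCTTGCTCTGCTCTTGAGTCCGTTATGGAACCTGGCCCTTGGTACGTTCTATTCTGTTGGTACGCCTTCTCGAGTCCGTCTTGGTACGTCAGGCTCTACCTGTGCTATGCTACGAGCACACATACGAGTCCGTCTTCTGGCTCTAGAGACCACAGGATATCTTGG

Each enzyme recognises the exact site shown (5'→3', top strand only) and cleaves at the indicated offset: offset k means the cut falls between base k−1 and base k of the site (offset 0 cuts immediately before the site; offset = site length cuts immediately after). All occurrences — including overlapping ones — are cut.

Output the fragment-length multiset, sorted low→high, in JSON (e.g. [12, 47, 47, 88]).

[2,3,4,4,5,5,5,6,6,8,8,9,11,11,12,13,15,22,34]

Per-enzyme occurrences:
  AzqV (CCTG, off=1): starts [11, 48, 116] → cuts [12, 49, 117]
  QalII (GAGTCCGT, off=8): starts [33, 89, 143] → cuts [41, 97, 151]
  IvoV (GCTCT, off=1): starts [16, 22, 27, 110, 157] → cuts [17, 23, 28, 111, 158]
  PtaII (TTGGTACG, off=1): starts [56, 74, 98, 179] → cuts [57, 75, 99, 180]
  UxaII (TTCT, off=2): starts [64, 69, 84, 152] → cuts [66, 71, 86, 154]

Pooled cuts: [12, 17, 23, 28, 41, 49, 57, 66, 71, 75, 86, 97, 99, 111, 117, 151, 154, 158, 180]

Fragments:
  12→17: 5 bp
  17→23: 6 bp
  23→28: 5 bp
  28→41: 13 bp
  41→49: 8 bp
  49→57: 8 bp
  57→66: 9 bp
  66→71: 5 bp
  71→75: 4 bp
  75→86: 11 bp
  86→97: 11 bp
  97→99: 2 bp
  99→111: 12 bp
  111→117: 6 bp
  117→151: 34 bp
  151→154: 3 bp
  154→158: 4 bp
  158→180: 22 bp
  180→12 (wrap): 183-180+12 = 15 bp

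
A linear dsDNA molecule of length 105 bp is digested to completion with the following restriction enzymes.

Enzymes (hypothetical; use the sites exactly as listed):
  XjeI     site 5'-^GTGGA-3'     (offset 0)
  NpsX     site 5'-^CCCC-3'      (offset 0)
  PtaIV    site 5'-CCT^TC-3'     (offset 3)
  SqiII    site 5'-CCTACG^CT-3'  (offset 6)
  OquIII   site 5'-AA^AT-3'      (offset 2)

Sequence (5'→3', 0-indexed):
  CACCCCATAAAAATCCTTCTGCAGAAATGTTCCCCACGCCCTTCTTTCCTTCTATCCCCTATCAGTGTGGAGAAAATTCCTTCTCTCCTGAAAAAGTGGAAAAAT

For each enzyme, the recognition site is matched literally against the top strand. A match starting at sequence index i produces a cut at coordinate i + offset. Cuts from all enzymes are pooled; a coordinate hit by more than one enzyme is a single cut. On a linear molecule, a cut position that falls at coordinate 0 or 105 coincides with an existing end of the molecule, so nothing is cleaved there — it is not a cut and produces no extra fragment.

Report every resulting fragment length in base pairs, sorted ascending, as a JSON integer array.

Site scan:
  XjeI GTGGA/0: at [66, 95] ⇒ [66, 95]
  NpsX CCCC/0: at [2, 31, 55] ⇒ [2, 31, 55]
  PtaIV CCTTC/3: at [14, 39, 47, 78] ⇒ [17, 42, 50, 81]
  SqiII (CCTACGCT, off=6): no sites
  OquIII AAAT/2: at [10, 24, 73, 101] ⇒ [12, 26, 75, 103]

All cut coordinates (distinct, sorted): [2, 12, 17, 26, 31, 42, 50, 55, 66, 75, 81, 95, 103]

Fragments:
  [0,2): 2 bp
  [2,12): 10 bp
  [12,17): 5 bp
  [17,26): 9 bp
  [26,31): 5 bp
  [31,42): 11 bp
  [42,50): 8 bp
  [50,55): 5 bp
  [55,66): 11 bp
  [66,75): 9 bp
  [75,81): 6 bp
  [81,95): 14 bp
  [95,103): 8 bp
  [103,105): 2 bp

[2,2,5,5,5,6,8,8,9,9,10,11,11,14]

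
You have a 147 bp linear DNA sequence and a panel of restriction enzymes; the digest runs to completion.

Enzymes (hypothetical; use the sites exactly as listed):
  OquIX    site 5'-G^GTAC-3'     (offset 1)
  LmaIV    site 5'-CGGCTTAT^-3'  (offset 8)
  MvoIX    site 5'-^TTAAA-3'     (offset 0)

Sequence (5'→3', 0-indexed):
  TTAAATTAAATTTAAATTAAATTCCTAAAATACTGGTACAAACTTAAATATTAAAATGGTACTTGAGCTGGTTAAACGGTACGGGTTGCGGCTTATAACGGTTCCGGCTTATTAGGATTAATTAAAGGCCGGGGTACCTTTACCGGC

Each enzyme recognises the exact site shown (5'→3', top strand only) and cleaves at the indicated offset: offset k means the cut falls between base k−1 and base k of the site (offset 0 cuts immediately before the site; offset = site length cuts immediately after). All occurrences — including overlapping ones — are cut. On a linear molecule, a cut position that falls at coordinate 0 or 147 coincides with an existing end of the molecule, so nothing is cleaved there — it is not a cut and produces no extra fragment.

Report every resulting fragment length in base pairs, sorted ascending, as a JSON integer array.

Scan for sites:
  OquIX GGTAC/1: at [34, 57, 77, 132] ⇒ [35, 58, 78, 133]
  LmaIV CGGCTTAT/8: at [88, 104] ⇒ [96, 112]
  MvoIX TTAAA/0: at [0, 5, 11, 16, 43, 50, 71, 121] ⇒ [5, 11, 16, 43, 50, 71, 121] (position 0 is a terminus of the linear molecule — no cut)

All cut coordinates (distinct, sorted): [5, 11, 16, 35, 43, 50, 58, 71, 78, 96, 112, 121, 133]

Fragment lengths:
  [0,5): 5 bp
  [5,11): 6 bp
  [11,16): 5 bp
  [16,35): 19 bp
  [35,43): 8 bp
  [43,50): 7 bp
  [50,58): 8 bp
  [58,71): 13 bp
  [71,78): 7 bp
  [78,96): 18 bp
  [96,112): 16 bp
  [112,121): 9 bp
  [121,133): 12 bp
  [133,147): 14 bp

[5,5,6,7,7,8,8,9,12,13,14,16,18,19]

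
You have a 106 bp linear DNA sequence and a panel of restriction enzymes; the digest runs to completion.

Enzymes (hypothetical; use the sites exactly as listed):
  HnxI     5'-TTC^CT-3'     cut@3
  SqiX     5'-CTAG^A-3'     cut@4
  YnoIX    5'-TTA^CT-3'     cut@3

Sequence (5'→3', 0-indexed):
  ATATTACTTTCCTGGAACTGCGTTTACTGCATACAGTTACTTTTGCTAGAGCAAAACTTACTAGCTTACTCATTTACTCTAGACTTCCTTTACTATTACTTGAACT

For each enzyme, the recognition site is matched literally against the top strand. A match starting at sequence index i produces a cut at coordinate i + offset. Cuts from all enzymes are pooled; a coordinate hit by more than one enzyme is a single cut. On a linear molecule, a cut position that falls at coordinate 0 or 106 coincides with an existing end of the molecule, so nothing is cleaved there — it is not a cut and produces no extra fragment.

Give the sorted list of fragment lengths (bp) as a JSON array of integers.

[5,5,5,6,6,6,8,8,8,10,11,13,15]

Site scan:
  HnxI (TTCCT, off=3): starts [8, 84] → cuts [11, 87]
  SqiX (CTAGA, off=4): starts [45, 78] → cuts [49, 82]
  YnoIX (TTACT, off=3): starts [3, 23, 36, 57, 65, 73, 89, 95] → cuts [6, 26, 39, 60, 68, 76, 92, 98]

Pooled cuts: [6, 11, 26, 39, 49, 60, 68, 76, 82, 87, 92, 98]

Fragment lengths:
  [0,6): 6 bp
  [6,11): 5 bp
  [11,26): 15 bp
  [26,39): 13 bp
  [39,49): 10 bp
  [49,60): 11 bp
  [60,68): 8 bp
  [68,76): 8 bp
  [76,82): 6 bp
  [82,87): 5 bp
  [87,92): 5 bp
  [92,98): 6 bp
  [98,106): 8 bp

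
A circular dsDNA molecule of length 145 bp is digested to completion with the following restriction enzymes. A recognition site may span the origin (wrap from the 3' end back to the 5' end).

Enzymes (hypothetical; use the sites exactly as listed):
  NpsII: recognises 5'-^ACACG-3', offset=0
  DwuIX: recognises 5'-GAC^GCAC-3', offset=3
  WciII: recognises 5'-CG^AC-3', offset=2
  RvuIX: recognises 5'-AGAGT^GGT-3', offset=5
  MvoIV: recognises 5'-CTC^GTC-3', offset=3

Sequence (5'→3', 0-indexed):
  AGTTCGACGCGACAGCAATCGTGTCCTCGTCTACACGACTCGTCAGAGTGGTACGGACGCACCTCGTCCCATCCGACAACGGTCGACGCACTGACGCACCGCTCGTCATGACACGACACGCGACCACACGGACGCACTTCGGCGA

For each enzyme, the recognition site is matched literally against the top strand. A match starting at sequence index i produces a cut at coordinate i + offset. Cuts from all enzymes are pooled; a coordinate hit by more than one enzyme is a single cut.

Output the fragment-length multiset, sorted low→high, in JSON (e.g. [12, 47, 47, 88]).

Per-enzyme occurrences:
  NpsII ACACG/0: at [32, 110, 115, 125] ⇒ [32, 110, 115, 125]
  DwuIX GACGCAC/3: at [55, 84, 92, 130] ⇒ [58, 87, 95, 133]
  WciII CGAC/2: at [4, 9, 35, 73, 83, 113, 120] ⇒ [6, 11, 37, 75, 85, 115, 122]
  RvuIX AGAGTGGT/5: at [44] ⇒ [49]
  MvoIV CTCGTC/3: at [25, 38, 62, 101] ⇒ [28, 41, 65, 104]

Pooled cuts: [6, 11, 28, 32, 37, 41, 49, 58, 65, 75, 85, 87, 95, 104, 110, 115, 122, 125, 133]

Fragments:
  6→11: 5 bp
  11→28: 17 bp
  28→32: 4 bp
  32→37: 5 bp
  37→41: 4 bp
  41→49: 8 bp
  49→58: 9 bp
  58→65: 7 bp
  65→75: 10 bp
  75→85: 10 bp
  85→87: 2 bp
  87→95: 8 bp
  95→104: 9 bp
  104→110: 6 bp
  110→115: 5 bp
  115→122: 7 bp
  122→125: 3 bp
  125→133: 8 bp
  133→6 (wrap): 145-133+6 = 18 bp

[2,3,4,4,5,5,5,6,7,7,8,8,8,9,9,10,10,17,18]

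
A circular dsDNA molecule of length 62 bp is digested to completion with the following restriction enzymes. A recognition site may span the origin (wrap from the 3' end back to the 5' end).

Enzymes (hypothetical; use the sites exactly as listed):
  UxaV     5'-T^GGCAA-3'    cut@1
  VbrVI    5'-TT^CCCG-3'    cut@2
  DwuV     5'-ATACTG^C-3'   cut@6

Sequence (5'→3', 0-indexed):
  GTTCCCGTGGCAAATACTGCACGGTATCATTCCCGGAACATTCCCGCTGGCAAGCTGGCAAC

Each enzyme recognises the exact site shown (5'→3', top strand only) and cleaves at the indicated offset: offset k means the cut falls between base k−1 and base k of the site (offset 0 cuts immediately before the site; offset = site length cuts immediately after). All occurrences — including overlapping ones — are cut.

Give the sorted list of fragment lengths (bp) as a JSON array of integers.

[5,6,8,9,11,11,12]

Per-enzyme occurrences:
  UxaV TGGCAA/1: at [7, 47, 55] ⇒ [8, 48, 56]
  VbrVI TTCCCG/2: at [1, 29, 40] ⇒ [3, 31, 42]
  DwuV ATACTGC/6: at [13] ⇒ [19]

All cut coordinates (distinct, sorted): [3, 8, 19, 31, 42, 48, 56]

Fragment lengths:
  3→8: 5 bp
  8→19: 11 bp
  19→31: 12 bp
  31→42: 11 bp
  42→48: 6 bp
  48→56: 8 bp
  56→3 (wrap): 62-56+3 = 9 bp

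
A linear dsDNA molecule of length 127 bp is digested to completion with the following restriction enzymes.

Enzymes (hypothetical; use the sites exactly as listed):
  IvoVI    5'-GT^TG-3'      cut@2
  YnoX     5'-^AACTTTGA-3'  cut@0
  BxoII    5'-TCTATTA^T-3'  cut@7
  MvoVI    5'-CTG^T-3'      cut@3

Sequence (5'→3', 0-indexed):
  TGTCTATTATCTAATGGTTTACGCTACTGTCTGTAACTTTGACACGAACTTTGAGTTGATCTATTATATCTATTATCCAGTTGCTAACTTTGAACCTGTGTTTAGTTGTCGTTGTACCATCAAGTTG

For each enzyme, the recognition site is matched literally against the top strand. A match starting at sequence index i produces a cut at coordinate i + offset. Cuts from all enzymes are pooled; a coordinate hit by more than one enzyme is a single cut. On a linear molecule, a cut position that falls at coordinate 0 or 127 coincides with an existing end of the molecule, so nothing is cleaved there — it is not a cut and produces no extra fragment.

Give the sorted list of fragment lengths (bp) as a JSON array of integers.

[1,2,4,4,6,6,8,9,9,10,10,12,13,13,20]

Per-enzyme occurrences:
  IvoVI (GTTG, off=2): starts [54, 79, 104, 110, 123] → cuts [56, 81, 106, 112, 125]
  YnoX (AACTTTGA, off=0): starts [34, 46, 85] → cuts [34, 46, 85]
  BxoII (TCTATTAT, off=7): starts [2, 59, 68] → cuts [9, 66, 75]
  MvoVI (CTGT, off=3): starts [26, 30, 95] → cuts [29, 33, 98]

Pooled cuts: [9, 29, 33, 34, 46, 56, 66, 75, 81, 85, 98, 106, 112, 125]

Fragment lengths:
  [0,9): 9 bp
  [9,29): 20 bp
  [29,33): 4 bp
  [33,34): 1 bp
  [34,46): 12 bp
  [46,56): 10 bp
  [56,66): 10 bp
  [66,75): 9 bp
  [75,81): 6 bp
  [81,85): 4 bp
  [85,98): 13 bp
  [98,106): 8 bp
  [106,112): 6 bp
  [112,125): 13 bp
  [125,127): 2 bp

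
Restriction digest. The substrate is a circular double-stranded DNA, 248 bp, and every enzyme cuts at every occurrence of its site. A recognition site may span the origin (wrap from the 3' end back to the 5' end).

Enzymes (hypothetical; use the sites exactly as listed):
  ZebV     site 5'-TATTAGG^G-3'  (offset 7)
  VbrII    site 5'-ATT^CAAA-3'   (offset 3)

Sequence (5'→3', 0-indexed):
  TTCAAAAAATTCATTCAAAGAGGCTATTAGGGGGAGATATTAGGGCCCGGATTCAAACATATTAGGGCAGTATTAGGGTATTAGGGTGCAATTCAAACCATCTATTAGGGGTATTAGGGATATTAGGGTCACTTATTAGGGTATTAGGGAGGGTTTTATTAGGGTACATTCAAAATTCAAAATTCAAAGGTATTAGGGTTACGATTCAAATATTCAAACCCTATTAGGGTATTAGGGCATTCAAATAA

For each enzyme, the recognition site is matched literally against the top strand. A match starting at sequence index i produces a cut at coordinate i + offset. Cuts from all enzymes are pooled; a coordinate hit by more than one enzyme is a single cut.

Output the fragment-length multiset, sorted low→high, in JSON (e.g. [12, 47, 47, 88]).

Scan for sites:
  ZebV (TATTAGGG, off=7): starts [24, 37, 59, 70, 78, 102, 111, 120, 133, 141, 156, 190, 221, 229] → cuts [31, 44, 66, 77, 85, 109, 118, 127, 140, 148, 163, 197, 228, 236]
  VbrII (ATTCAAA, off=3): starts [12, 50, 90, 167, 174, 181, 203, 211, 238, 247] → cuts [2, 15, 53, 93, 170, 177, 184, 206, 214, 241]

Pooled cuts: [2, 15, 31, 44, 53, 66, 77, 85, 93, 109, 118, 127, 140, 148, 163, 170, 177, 184, 197, 206, 214, 228, 236, 241]

Fragments:
  2→15: 13 bp
  15→31: 16 bp
  31→44: 13 bp
  44→53: 9 bp
  53→66: 13 bp
  66→77: 11 bp
  77→85: 8 bp
  85→93: 8 bp
  93→109: 16 bp
  109→118: 9 bp
  118→127: 9 bp
  127→140: 13 bp
  140→148: 8 bp
  148→163: 15 bp
  163→170: 7 bp
  170→177: 7 bp
  177→184: 7 bp
  184→197: 13 bp
  197→206: 9 bp
  206→214: 8 bp
  214→228: 14 bp
  228→236: 8 bp
  236→241: 5 bp
  241→2 (wrap): 248-241+2 = 9 bp

[5,7,7,7,8,8,8,8,8,9,9,9,9,9,11,13,13,13,13,13,14,15,16,16]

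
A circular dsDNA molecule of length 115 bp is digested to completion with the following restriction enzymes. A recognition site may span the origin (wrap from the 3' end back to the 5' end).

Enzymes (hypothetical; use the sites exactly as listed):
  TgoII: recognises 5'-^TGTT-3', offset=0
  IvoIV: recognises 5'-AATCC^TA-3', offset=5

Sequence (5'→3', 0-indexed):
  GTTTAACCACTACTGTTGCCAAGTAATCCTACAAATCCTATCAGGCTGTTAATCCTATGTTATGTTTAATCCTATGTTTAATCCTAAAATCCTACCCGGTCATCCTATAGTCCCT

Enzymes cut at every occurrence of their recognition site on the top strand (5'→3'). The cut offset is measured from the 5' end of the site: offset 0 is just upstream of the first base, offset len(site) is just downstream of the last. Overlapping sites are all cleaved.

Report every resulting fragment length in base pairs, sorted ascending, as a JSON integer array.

Site scan:
  TgoII TGTT/0: at [13, 46, 57, 62, 74, 114] ⇒ [13, 46, 57, 62, 74, 114]
  IvoIV AATCCTA/5: at [24, 33, 50, 67, 79, 87] ⇒ [29, 38, 55, 72, 84, 92]

Pooled cuts: [13, 29, 38, 46, 55, 57, 62, 72, 74, 84, 92, 114]

Fragments:
  13→29: 16 bp
  29→38: 9 bp
  38→46: 8 bp
  46→55: 9 bp
  55→57: 2 bp
  57→62: 5 bp
  62→72: 10 bp
  72→74: 2 bp
  74→84: 10 bp
  84→92: 8 bp
  92→114: 22 bp
  114→13 (wrap): 115-114+13 = 14 bp

[2,2,5,8,8,9,9,10,10,14,16,22]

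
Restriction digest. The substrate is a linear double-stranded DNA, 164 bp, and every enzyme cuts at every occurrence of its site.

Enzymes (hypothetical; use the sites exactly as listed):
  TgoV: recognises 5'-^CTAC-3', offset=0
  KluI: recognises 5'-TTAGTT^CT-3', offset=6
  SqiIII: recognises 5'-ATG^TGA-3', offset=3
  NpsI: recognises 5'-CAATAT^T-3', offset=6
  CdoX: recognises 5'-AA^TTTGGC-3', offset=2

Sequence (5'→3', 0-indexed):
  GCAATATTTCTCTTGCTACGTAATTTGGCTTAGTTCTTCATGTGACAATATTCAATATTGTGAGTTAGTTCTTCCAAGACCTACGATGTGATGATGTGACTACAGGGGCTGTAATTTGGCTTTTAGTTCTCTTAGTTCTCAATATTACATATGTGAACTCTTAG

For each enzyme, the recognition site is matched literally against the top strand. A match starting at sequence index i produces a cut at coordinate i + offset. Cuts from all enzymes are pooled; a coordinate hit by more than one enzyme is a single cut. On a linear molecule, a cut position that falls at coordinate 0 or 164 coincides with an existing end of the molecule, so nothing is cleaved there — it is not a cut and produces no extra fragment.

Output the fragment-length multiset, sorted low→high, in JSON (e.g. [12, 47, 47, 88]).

[3,7,7,7,8,8,8,8,8,8,9,9,10,11,12,12,14,15]

Per-enzyme occurrences:
  TgoV CTAC/0: at [15, 80, 99] ⇒ [15, 80, 99]
  KluI TTAGTTCT/6: at [29, 64, 122, 131] ⇒ [35, 70, 128, 137]
  SqiIII ATGTGA/3: at [39, 85, 93, 150] ⇒ [42, 88, 96, 153]
  NpsI CAATATT/6: at [1, 45, 52, 139] ⇒ [7, 51, 58, 145]
  CdoX AATTTGGC/2: at [21, 112] ⇒ [23, 114]

Pooled cuts: [7, 15, 23, 35, 42, 51, 58, 70, 80, 88, 96, 99, 114, 128, 137, 145, 153]

Fragments:
  [0,7): 7 bp
  [7,15): 8 bp
  [15,23): 8 bp
  [23,35): 12 bp
  [35,42): 7 bp
  [42,51): 9 bp
  [51,58): 7 bp
  [58,70): 12 bp
  [70,80): 10 bp
  [80,88): 8 bp
  [88,96): 8 bp
  [96,99): 3 bp
  [99,114): 15 bp
  [114,128): 14 bp
  [128,137): 9 bp
  [137,145): 8 bp
  [145,153): 8 bp
  [153,164): 11 bp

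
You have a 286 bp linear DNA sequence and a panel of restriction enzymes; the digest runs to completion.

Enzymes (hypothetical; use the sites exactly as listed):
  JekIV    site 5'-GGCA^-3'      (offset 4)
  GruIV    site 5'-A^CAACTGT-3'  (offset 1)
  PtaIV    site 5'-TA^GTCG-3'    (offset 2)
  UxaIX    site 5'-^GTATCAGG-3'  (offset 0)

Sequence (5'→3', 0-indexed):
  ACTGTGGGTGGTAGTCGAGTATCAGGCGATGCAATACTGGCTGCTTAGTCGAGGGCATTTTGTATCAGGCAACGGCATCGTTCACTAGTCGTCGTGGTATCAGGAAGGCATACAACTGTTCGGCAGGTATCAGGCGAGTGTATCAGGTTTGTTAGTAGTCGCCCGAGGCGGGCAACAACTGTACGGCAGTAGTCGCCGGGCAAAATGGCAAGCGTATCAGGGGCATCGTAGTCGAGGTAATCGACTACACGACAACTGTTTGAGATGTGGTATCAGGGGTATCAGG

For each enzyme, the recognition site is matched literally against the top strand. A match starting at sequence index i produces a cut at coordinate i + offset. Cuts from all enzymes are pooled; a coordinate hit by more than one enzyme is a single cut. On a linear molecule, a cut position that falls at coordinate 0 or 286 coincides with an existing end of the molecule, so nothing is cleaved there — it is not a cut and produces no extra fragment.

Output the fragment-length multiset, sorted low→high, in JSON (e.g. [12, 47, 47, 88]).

[1,1,2,3,3,4,5,5,6,8,8,9,9,10,10,10,11,12,13,13,13,13,14,17,17,18,22,29]

Per-enzyme occurrences:
  JekIV (GGCA, off=4): starts [53, 67, 73, 106, 121, 170, 184, 198, 206, 221] → cuts [57, 71, 77, 110, 125, 174, 188, 202, 210, 225]
  GruIV (ACAACTGT, off=1): starts [111, 174, 251] → cuts [112, 175, 252]
  PtaIV (TAGTCG, off=2): starts [11, 45, 85, 155, 189, 228] → cuts [13, 47, 87, 157, 191, 230]
  UxaIX (GTATCAGG, off=0): starts [18, 61, 96, 126, 139, 213, 269, 278] → cuts [18, 61, 96, 126, 139, 213, 269, 278]

All cut coordinates (distinct, sorted): [13, 18, 47, 57, 61, 71, 77, 87, 96, 110, 112, 125, 126, 139, 157, 174, 175, 188, 191, 202, 210, 213, 225, 230, 252, 269, 278]

Fragment lengths:
  [0,13): 13 bp
  [13,18): 5 bp
  [18,47): 29 bp
  [47,57): 10 bp
  [57,61): 4 bp
  [61,71): 10 bp
  [71,77): 6 bp
  [77,87): 10 bp
  [87,96): 9 bp
  [96,110): 14 bp
  [110,112): 2 bp
  [112,125): 13 bp
  [125,126): 1 bp
  [126,139): 13 bp
  [139,157): 18 bp
  [157,174): 17 bp
  [174,175): 1 bp
  [175,188): 13 bp
  [188,191): 3 bp
  [191,202): 11 bp
  [202,210): 8 bp
  [210,213): 3 bp
  [213,225): 12 bp
  [225,230): 5 bp
  [230,252): 22 bp
  [252,269): 17 bp
  [269,278): 9 bp
  [278,286): 8 bp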